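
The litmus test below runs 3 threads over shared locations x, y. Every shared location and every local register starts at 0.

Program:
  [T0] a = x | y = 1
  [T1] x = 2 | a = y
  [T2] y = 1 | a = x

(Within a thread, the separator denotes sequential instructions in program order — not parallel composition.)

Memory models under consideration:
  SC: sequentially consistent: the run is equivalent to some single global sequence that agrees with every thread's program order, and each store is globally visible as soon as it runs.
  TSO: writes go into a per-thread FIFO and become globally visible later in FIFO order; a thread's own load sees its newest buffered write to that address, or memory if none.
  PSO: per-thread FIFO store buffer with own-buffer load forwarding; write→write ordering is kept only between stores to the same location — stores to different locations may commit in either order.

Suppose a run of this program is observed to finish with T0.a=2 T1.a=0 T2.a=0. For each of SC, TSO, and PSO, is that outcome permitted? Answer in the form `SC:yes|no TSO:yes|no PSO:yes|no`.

outcome vector order: (T0.a,T1.a,T2.a)
SC: 6 outcomes — {(0,0,2), (0,1,0), (0,1,2), (2,0,2), (2,1,0), (2,1,2)}
TSO: 8 outcomes — {(0,0,0), (0,0,2), (0,1,0), (0,1,2), (2,0,0), (2,0,2), (2,1,0), (2,1,2)}
PSO: 8 outcomes — {(0,0,0), (0,0,2), (0,1,0), (0,1,2), (2,0,0), (2,0,2), (2,1,0), (2,1,2)}
target (2,0,0) ∈ {TSO,PSO}

SC:no TSO:yes PSO:yes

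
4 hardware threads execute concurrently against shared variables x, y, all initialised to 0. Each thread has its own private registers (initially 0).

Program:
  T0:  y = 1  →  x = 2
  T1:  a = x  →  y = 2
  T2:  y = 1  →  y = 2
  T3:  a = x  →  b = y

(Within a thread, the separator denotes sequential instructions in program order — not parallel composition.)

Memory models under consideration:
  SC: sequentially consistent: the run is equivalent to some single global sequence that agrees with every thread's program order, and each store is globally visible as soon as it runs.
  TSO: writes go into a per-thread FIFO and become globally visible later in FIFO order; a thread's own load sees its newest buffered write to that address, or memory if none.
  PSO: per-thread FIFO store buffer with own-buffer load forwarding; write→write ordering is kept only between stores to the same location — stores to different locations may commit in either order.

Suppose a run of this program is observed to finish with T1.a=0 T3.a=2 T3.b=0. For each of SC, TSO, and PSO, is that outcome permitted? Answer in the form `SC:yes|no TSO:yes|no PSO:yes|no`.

SC:no TSO:no PSO:yes

outcome vector order: (T1.a,T3.a,T3.b)
SC (10): 0/0/0; 0/0/1; 0/0/2; 0/2/1; 0/2/2; 2/0/0; 2/0/1; 2/0/2; 2/2/1; 2/2/2
TSO (10): 0/0/0; 0/0/1; 0/0/2; 0/2/1; 0/2/2; 2/0/0; 2/0/1; 2/0/2; 2/2/1; 2/2/2
PSO (12): 0/0/0; 0/0/1; 0/0/2; 0/2/0; 0/2/1; 0/2/2; 2/0/0; 2/0/1; 2/0/2; 2/2/0; 2/2/1; 2/2/2
target 0/2/0 ∈ {PSO}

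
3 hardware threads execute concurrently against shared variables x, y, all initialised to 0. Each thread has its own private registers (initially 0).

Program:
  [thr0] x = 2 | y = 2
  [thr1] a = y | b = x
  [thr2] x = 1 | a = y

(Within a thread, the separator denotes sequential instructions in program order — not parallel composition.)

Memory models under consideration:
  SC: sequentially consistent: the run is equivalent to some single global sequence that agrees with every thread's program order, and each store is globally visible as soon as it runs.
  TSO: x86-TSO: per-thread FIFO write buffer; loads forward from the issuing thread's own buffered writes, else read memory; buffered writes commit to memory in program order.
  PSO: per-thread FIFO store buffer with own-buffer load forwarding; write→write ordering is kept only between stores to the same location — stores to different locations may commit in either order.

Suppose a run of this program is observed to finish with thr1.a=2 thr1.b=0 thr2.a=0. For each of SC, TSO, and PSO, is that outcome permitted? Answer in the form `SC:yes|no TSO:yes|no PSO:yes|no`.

SC:no TSO:no PSO:yes

outcome vector order: (thr1.a,thr1.b,thr2.a)
SC (10): 000 002 010 012 020 022 210 212 220 222
TSO (10): 000 002 010 012 020 022 210 212 220 222
PSO (12): 000 002 010 012 020 022 200 202 210 212 220 222
target 200 ∈ {PSO}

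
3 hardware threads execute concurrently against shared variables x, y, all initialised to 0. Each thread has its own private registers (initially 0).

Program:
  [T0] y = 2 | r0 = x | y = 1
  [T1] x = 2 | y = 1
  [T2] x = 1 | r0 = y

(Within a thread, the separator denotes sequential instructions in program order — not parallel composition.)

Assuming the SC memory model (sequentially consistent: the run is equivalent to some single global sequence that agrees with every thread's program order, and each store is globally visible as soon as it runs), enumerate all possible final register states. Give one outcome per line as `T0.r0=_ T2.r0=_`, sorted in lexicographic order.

T0.r0=0 T2.r0=1
T0.r0=0 T2.r0=2
T0.r0=1 T2.r0=0
T0.r0=1 T2.r0=1
T0.r0=1 T2.r0=2
T0.r0=2 T2.r0=0
T0.r0=2 T2.r0=1
T0.r0=2 T2.r0=2

outcome vector order: (T0.r0,T2.r0)
|SC outcomes| = 8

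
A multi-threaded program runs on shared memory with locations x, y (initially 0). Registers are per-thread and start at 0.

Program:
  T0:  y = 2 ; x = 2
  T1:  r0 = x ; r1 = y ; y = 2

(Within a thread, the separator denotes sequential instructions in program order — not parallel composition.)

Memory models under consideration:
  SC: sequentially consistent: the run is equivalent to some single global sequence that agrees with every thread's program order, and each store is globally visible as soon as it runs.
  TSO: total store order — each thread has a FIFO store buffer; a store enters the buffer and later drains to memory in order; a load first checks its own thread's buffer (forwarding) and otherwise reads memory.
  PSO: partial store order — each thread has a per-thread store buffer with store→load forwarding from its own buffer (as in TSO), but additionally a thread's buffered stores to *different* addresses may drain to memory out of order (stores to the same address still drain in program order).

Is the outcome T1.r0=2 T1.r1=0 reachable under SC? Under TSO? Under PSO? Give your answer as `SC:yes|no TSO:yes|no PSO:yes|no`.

outcome vector order: (T1.r0,T1.r1)
under SC → 0/0 0/2 2/2
under TSO → 0/0 0/2 2/2
under PSO → 0/0 0/2 2/0 2/2
target 2/0 ∈ {PSO}

SC:no TSO:no PSO:yes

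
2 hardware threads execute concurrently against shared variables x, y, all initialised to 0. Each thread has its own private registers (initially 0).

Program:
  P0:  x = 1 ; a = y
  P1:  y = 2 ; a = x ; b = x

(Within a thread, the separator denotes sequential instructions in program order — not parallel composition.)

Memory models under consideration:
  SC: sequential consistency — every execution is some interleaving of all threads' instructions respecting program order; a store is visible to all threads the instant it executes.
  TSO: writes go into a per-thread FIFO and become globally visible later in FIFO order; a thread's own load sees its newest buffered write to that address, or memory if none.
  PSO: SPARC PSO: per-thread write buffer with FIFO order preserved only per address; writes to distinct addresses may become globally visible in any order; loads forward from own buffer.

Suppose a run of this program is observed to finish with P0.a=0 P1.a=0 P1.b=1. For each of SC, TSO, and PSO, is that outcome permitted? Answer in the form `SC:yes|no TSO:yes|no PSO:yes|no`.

SC:no TSO:yes PSO:yes

outcome vector order: (P0.a,P1.a,P1.b)
[SC] allowed = {0/1/1; 2/0/0; 2/0/1; 2/1/1}
[TSO] allowed = {0/0/0; 0/0/1; 0/1/1; 2/0/0; 2/0/1; 2/1/1}
[PSO] allowed = {0/0/0; 0/0/1; 0/1/1; 2/0/0; 2/0/1; 2/1/1}
target 0/0/1 ∈ {TSO,PSO}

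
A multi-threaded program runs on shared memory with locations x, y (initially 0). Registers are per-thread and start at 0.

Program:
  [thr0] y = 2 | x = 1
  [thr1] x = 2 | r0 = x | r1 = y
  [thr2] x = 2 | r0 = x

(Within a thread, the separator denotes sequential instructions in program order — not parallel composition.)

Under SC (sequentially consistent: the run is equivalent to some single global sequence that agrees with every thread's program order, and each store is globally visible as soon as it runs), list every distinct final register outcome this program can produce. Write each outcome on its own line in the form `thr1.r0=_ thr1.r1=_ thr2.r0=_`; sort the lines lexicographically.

outcome vector order: (thr1.r0,thr1.r1,thr2.r0)
|SC outcomes| = 6

thr1.r0=1 thr1.r1=2 thr2.r0=1
thr1.r0=1 thr1.r1=2 thr2.r0=2
thr1.r0=2 thr1.r1=0 thr2.r0=1
thr1.r0=2 thr1.r1=0 thr2.r0=2
thr1.r0=2 thr1.r1=2 thr2.r0=1
thr1.r0=2 thr1.r1=2 thr2.r0=2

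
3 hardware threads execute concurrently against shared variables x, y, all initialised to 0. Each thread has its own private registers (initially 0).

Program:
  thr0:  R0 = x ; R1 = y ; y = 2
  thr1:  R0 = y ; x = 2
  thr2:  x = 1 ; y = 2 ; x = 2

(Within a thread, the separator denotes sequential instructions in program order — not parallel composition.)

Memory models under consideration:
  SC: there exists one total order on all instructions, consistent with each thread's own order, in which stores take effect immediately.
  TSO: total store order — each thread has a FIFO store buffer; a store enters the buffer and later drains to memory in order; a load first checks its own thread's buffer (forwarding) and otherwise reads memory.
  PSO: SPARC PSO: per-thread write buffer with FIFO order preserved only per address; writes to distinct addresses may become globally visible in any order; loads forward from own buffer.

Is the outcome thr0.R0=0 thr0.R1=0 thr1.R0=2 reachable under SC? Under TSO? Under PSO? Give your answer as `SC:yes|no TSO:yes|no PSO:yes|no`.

outcome vector order: (thr0.R0,thr0.R1,thr1.R0)
SC (11): <0 0 0>, <0 0 2>, <0 2 0>, <0 2 2>, <1 0 0>, <1 0 2>, <1 2 0>, <1 2 2>, <2 0 0>, <2 2 0>, <2 2 2>
TSO (11): <0 0 0>, <0 0 2>, <0 2 0>, <0 2 2>, <1 0 0>, <1 0 2>, <1 2 0>, <1 2 2>, <2 0 0>, <2 2 0>, <2 2 2>
PSO (12): <0 0 0>, <0 0 2>, <0 2 0>, <0 2 2>, <1 0 0>, <1 0 2>, <1 2 0>, <1 2 2>, <2 0 0>, <2 0 2>, <2 2 0>, <2 2 2>
target <0 0 2> ∈ {SC,TSO,PSO}

SC:yes TSO:yes PSO:yes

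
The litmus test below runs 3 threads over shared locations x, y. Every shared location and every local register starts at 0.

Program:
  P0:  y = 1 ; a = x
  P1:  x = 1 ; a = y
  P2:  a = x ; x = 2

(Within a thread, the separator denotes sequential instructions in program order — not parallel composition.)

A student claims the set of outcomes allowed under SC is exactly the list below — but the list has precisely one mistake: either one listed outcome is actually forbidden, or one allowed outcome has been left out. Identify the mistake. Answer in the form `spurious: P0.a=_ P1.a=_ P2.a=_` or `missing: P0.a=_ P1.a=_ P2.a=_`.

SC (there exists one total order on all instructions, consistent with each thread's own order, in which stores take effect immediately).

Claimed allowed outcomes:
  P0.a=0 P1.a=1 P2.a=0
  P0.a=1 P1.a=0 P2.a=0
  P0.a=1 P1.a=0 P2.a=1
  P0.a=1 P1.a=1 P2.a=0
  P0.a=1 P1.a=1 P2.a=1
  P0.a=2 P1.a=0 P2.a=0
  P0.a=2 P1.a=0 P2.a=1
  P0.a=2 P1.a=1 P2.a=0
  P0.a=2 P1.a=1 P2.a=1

outcome vector order: (P0.a,P1.a,P2.a)
[SC] allowed = {(0,1,0); (0,1,1); (1,0,0); (1,0,1); (1,1,0); (1,1,1); (2,0,0); (2,0,1); (2,1,0); (2,1,1)}
SC∖claimed = {(0,1,1)}

missing: P0.a=0 P1.a=1 P2.a=1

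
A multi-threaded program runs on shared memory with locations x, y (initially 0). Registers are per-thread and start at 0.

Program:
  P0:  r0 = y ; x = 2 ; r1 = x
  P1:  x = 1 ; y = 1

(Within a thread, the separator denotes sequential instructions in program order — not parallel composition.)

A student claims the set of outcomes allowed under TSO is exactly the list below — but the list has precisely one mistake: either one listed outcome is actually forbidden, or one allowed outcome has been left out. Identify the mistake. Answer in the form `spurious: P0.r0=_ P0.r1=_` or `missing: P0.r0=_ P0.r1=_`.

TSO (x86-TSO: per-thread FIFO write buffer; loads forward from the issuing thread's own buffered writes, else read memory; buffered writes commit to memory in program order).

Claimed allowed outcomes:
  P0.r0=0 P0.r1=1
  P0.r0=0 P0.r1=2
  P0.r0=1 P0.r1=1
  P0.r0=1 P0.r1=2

outcome vector order: (P0.r0,P0.r1)
TSO (3): (0,1); (0,2); (1,2)
claimed∖TSO = {(1,1)}

spurious: P0.r0=1 P0.r1=1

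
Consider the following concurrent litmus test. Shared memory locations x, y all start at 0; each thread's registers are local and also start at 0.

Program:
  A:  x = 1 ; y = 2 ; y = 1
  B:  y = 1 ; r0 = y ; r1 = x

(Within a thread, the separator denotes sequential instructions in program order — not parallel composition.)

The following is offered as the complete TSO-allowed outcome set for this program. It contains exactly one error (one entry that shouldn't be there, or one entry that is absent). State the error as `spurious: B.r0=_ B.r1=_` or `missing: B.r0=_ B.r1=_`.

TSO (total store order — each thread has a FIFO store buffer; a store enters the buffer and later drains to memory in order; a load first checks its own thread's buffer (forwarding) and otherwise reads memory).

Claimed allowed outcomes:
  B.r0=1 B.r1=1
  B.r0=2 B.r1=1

missing: B.r0=1 B.r1=0

outcome vector order: (B.r0,B.r1)
[TSO] allowed = {(1,0), (1,1), (2,1)}
TSO∖claimed = {(1,0)}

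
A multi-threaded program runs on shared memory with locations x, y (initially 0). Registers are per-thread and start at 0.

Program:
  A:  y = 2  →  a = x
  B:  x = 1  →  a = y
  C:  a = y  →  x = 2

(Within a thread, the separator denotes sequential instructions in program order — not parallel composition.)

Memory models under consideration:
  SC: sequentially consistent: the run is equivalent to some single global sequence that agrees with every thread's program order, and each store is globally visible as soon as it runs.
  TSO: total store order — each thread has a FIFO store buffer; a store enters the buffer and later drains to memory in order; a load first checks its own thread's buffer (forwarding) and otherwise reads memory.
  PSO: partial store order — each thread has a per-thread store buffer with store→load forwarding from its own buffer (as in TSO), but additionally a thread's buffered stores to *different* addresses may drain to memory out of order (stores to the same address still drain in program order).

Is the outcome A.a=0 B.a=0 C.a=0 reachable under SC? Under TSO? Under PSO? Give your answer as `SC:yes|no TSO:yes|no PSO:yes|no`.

outcome vector order: (A.a,B.a,C.a)
under SC → 020; 022; 100; 102; 120; 122; 200; 202; 220; 222
under TSO → 000; 002; 020; 022; 100; 102; 120; 122; 200; 202; 220; 222
under PSO → 000; 002; 020; 022; 100; 102; 120; 122; 200; 202; 220; 222
target 000 ∈ {TSO,PSO}

SC:no TSO:yes PSO:yes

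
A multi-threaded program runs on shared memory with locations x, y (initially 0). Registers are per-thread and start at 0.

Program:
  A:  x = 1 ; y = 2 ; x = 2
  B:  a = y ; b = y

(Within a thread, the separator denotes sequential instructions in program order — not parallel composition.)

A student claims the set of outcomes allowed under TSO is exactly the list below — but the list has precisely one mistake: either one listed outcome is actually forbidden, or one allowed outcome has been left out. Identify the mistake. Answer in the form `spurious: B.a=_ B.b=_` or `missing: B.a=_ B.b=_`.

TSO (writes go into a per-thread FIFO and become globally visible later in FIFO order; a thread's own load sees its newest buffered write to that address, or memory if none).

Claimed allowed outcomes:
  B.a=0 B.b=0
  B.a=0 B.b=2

outcome vector order: (B.a,B.b)
TSO (3): 00, 02, 22
TSO∖claimed = {22}

missing: B.a=2 B.b=2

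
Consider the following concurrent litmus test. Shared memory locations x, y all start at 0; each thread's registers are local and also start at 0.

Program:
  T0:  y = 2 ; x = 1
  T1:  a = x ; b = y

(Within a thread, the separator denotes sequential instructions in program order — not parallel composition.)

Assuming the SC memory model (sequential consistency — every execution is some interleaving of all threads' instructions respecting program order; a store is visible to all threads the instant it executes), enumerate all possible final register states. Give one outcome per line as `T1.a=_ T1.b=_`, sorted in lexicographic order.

outcome vector order: (T1.a,T1.b)
|SC outcomes| = 3

T1.a=0 T1.b=0
T1.a=0 T1.b=2
T1.a=1 T1.b=2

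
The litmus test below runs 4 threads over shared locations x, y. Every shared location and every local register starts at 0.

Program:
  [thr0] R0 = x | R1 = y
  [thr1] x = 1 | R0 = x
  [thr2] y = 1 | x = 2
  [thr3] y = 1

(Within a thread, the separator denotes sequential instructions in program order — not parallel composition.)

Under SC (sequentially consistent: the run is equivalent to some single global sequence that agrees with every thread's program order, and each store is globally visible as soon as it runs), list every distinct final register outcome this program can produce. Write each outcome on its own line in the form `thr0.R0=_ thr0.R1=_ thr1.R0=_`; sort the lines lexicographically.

outcome vector order: (thr0.R0,thr0.R1,thr1.R0)
|SC outcomes| = 10

thr0.R0=0 thr0.R1=0 thr1.R0=1
thr0.R0=0 thr0.R1=0 thr1.R0=2
thr0.R0=0 thr0.R1=1 thr1.R0=1
thr0.R0=0 thr0.R1=1 thr1.R0=2
thr0.R0=1 thr0.R1=0 thr1.R0=1
thr0.R0=1 thr0.R1=0 thr1.R0=2
thr0.R0=1 thr0.R1=1 thr1.R0=1
thr0.R0=1 thr0.R1=1 thr1.R0=2
thr0.R0=2 thr0.R1=1 thr1.R0=1
thr0.R0=2 thr0.R1=1 thr1.R0=2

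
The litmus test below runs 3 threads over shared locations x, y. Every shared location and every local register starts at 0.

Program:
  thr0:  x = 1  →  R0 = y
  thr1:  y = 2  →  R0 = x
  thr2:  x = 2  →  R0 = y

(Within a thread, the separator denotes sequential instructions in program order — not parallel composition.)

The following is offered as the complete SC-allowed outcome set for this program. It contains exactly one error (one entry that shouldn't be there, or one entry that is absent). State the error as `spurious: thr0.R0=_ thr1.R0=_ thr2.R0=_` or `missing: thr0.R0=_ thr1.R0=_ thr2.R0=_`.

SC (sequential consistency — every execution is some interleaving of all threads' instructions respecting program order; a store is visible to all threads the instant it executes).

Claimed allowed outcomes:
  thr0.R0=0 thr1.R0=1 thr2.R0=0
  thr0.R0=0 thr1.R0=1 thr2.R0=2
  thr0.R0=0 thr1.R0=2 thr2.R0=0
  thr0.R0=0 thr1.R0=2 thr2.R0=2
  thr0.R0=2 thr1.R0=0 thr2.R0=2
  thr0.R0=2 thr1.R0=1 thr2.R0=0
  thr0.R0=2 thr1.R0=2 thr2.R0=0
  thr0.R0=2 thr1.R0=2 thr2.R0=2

outcome vector order: (thr0.R0,thr1.R0,thr2.R0)
SC: 9 outcomes — {(0,1,0); (0,1,2); (0,2,0); (0,2,2); (2,0,2); (2,1,0); (2,1,2); (2,2,0); (2,2,2)}
SC∖claimed = {(2,1,2)}

missing: thr0.R0=2 thr1.R0=1 thr2.R0=2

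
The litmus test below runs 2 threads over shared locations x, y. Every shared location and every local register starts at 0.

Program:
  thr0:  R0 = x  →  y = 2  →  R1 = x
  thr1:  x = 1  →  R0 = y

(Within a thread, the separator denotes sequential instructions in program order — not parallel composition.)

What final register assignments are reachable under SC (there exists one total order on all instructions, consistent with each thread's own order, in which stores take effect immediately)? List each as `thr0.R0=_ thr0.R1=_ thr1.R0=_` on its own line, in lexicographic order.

thr0.R0=0 thr0.R1=0 thr1.R0=2
thr0.R0=0 thr0.R1=1 thr1.R0=0
thr0.R0=0 thr0.R1=1 thr1.R0=2
thr0.R0=1 thr0.R1=1 thr1.R0=0
thr0.R0=1 thr0.R1=1 thr1.R0=2

outcome vector order: (thr0.R0,thr0.R1,thr1.R0)
|SC outcomes| = 5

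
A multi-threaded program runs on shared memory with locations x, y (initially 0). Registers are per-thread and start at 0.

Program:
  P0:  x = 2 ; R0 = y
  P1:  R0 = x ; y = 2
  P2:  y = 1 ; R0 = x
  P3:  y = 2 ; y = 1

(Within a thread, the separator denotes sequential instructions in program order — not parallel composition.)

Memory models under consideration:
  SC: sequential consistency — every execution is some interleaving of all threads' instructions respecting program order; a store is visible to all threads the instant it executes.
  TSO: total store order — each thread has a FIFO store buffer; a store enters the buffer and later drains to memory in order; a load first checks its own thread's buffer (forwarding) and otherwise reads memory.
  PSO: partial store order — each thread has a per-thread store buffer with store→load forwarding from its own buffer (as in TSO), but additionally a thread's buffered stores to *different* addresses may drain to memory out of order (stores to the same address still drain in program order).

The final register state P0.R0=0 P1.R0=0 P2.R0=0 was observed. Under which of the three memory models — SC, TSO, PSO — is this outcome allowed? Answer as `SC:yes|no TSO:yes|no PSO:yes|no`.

outcome vector order: (P0.R0,P1.R0,P2.R0)
SC: 10 outcomes — {0/0/2 0/2/2 1/0/0 1/0/2 1/2/0 1/2/2 2/0/0 2/0/2 2/2/0 2/2/2}
TSO: 12 outcomes — {0/0/0 0/0/2 0/2/0 0/2/2 1/0/0 1/0/2 1/2/0 1/2/2 2/0/0 2/0/2 2/2/0 2/2/2}
PSO: 12 outcomes — {0/0/0 0/0/2 0/2/0 0/2/2 1/0/0 1/0/2 1/2/0 1/2/2 2/0/0 2/0/2 2/2/0 2/2/2}
target 0/0/0 ∈ {TSO,PSO}

SC:no TSO:yes PSO:yes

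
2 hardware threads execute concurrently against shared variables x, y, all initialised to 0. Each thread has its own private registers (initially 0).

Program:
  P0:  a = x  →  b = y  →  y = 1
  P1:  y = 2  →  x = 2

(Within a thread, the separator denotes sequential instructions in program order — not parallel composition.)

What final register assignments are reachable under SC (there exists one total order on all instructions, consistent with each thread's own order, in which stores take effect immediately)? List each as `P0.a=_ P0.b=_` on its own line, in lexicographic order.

P0.a=0 P0.b=0
P0.a=0 P0.b=2
P0.a=2 P0.b=2

outcome vector order: (P0.a,P0.b)
|SC outcomes| = 3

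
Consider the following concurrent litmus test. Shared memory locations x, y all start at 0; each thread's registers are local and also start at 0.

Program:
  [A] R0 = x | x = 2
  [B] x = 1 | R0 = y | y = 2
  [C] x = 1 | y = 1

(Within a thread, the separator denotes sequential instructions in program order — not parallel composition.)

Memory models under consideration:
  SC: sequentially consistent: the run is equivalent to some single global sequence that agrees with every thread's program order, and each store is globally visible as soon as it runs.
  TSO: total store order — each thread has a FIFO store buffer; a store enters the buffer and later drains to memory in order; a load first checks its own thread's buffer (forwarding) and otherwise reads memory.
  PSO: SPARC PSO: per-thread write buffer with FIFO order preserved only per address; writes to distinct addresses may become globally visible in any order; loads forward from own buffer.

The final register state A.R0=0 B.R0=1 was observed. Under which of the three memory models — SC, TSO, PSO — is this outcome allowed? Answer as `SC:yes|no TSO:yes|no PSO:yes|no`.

outcome vector order: (A.R0,B.R0)
SC: 4 outcomes — {0/0; 0/1; 1/0; 1/1}
TSO: 4 outcomes — {0/0; 0/1; 1/0; 1/1}
PSO: 4 outcomes — {0/0; 0/1; 1/0; 1/1}
target 0/1 ∈ {SC,TSO,PSO}

SC:yes TSO:yes PSO:yes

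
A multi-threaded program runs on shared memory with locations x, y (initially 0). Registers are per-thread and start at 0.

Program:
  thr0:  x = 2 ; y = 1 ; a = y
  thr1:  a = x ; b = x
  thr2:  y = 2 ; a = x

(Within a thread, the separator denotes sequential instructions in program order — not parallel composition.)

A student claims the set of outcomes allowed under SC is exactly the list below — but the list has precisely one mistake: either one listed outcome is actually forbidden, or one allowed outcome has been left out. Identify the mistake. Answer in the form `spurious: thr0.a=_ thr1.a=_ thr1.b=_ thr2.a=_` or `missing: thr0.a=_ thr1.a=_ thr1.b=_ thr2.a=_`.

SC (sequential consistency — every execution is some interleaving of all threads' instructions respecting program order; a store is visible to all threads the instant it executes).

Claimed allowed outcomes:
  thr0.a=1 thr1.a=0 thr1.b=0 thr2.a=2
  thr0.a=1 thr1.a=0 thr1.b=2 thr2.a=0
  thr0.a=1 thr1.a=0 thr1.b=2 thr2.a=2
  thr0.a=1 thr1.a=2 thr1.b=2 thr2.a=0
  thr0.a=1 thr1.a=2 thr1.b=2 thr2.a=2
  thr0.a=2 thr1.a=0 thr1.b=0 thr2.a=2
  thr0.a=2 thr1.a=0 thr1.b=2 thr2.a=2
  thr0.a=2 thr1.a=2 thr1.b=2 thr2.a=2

missing: thr0.a=1 thr1.a=0 thr1.b=0 thr2.a=0

outcome vector order: (thr0.a,thr1.a,thr1.b,thr2.a)
[SC] allowed = {<1 0 0 0> <1 0 0 2> <1 0 2 0> <1 0 2 2> <1 2 2 0> <1 2 2 2> <2 0 0 2> <2 0 2 2> <2 2 2 2>}
SC∖claimed = {<1 0 0 0>}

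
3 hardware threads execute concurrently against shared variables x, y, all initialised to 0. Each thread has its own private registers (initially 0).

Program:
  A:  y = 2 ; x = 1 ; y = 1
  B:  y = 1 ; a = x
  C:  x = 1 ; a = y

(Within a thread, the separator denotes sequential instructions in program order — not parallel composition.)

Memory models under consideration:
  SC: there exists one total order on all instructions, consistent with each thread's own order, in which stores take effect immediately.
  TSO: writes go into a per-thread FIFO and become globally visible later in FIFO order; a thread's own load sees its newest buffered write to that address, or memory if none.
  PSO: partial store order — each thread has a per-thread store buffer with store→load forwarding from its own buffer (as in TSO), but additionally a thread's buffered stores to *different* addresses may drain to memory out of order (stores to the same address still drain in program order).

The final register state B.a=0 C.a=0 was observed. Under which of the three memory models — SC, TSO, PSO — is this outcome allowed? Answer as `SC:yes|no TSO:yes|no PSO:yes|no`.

SC:no TSO:yes PSO:yes

outcome vector order: (B.a,C.a)
SC: 5 outcomes — {<0 1>, <0 2>, <1 0>, <1 1>, <1 2>}
TSO: 6 outcomes — {<0 0>, <0 1>, <0 2>, <1 0>, <1 1>, <1 2>}
PSO: 6 outcomes — {<0 0>, <0 1>, <0 2>, <1 0>, <1 1>, <1 2>}
target <0 0> ∈ {TSO,PSO}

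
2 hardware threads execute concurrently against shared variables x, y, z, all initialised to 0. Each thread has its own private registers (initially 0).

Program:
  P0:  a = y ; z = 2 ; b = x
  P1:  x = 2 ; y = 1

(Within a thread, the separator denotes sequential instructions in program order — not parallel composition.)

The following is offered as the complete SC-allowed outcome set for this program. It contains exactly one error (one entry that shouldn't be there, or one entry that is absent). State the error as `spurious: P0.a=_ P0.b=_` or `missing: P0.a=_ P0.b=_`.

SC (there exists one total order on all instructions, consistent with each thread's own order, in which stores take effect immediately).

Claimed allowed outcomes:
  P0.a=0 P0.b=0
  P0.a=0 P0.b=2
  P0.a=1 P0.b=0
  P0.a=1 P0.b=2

outcome vector order: (P0.a,P0.b)
SC (3): (0,0), (0,2), (1,2)
claimed∖SC = {(1,0)}

spurious: P0.a=1 P0.b=0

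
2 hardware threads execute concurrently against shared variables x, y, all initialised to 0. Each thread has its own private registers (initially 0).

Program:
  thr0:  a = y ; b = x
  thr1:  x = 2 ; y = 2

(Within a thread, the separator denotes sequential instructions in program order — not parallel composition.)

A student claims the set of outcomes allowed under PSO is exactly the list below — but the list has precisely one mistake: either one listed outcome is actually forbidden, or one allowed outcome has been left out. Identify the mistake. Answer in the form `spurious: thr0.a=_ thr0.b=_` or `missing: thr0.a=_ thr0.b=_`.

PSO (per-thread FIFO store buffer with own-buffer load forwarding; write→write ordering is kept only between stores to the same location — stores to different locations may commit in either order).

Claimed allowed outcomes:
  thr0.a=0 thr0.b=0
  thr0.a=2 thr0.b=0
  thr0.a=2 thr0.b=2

outcome vector order: (thr0.a,thr0.b)
PSO: 4 outcomes — {<0 0>, <0 2>, <2 0>, <2 2>}
PSO∖claimed = {<0 2>}

missing: thr0.a=0 thr0.b=2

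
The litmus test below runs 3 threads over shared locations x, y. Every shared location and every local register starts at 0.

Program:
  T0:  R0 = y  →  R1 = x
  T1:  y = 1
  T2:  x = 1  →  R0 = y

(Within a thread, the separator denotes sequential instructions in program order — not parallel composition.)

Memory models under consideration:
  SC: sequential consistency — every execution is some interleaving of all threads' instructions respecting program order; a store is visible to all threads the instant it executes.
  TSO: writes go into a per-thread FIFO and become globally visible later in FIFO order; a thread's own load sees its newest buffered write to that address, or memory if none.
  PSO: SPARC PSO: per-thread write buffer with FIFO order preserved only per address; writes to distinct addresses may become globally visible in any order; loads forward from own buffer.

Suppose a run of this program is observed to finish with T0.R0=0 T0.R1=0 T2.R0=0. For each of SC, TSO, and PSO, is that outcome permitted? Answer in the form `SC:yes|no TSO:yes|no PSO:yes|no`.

SC:yes TSO:yes PSO:yes

outcome vector order: (T0.R0,T0.R1,T2.R0)
under SC → 000; 001; 010; 011; 101; 110; 111
under TSO → 000; 001; 010; 011; 100; 101; 110; 111
under PSO → 000; 001; 010; 011; 100; 101; 110; 111
target 000 ∈ {SC,TSO,PSO}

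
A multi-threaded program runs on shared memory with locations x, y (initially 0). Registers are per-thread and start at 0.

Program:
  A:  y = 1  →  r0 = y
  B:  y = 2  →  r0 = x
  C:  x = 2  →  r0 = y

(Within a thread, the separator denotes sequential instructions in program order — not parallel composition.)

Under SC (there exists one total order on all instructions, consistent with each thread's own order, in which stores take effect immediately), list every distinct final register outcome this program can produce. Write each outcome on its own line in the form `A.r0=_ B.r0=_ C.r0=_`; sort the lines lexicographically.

A.r0=1 B.r0=0 C.r0=1
A.r0=1 B.r0=0 C.r0=2
A.r0=1 B.r0=2 C.r0=0
A.r0=1 B.r0=2 C.r0=1
A.r0=1 B.r0=2 C.r0=2
A.r0=2 B.r0=0 C.r0=2
A.r0=2 B.r0=2 C.r0=0
A.r0=2 B.r0=2 C.r0=1
A.r0=2 B.r0=2 C.r0=2

outcome vector order: (A.r0,B.r0,C.r0)
|SC outcomes| = 9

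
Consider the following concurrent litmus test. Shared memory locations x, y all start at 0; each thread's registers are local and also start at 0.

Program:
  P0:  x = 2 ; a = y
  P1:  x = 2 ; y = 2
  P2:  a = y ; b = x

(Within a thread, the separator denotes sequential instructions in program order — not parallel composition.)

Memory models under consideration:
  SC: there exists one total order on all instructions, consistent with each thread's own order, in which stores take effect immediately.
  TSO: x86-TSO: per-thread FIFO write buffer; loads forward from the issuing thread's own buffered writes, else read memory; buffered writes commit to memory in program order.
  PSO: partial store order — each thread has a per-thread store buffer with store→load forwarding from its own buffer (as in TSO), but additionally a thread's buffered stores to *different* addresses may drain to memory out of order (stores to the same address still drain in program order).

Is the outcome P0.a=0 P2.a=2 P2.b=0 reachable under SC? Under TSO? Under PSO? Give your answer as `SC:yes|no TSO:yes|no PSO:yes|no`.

SC:no TSO:no PSO:yes

outcome vector order: (P0.a,P2.a,P2.b)
SC (6): 0/0/0, 0/0/2, 0/2/2, 2/0/0, 2/0/2, 2/2/2
TSO (6): 0/0/0, 0/0/2, 0/2/2, 2/0/0, 2/0/2, 2/2/2
PSO (8): 0/0/0, 0/0/2, 0/2/0, 0/2/2, 2/0/0, 2/0/2, 2/2/0, 2/2/2
target 0/2/0 ∈ {PSO}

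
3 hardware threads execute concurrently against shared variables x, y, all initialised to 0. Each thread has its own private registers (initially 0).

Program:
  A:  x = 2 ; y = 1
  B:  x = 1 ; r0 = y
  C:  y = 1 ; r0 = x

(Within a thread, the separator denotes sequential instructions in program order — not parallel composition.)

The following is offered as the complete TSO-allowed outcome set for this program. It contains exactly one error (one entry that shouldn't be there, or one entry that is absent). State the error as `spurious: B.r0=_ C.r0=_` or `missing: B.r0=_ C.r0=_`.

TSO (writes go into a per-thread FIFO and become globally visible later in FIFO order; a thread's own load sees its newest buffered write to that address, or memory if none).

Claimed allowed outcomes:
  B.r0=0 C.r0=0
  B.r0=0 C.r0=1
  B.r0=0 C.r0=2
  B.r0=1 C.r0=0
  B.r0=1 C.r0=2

outcome vector order: (B.r0,C.r0)
TSO (6): <0 0>; <0 1>; <0 2>; <1 0>; <1 1>; <1 2>
TSO∖claimed = {<1 1>}

missing: B.r0=1 C.r0=1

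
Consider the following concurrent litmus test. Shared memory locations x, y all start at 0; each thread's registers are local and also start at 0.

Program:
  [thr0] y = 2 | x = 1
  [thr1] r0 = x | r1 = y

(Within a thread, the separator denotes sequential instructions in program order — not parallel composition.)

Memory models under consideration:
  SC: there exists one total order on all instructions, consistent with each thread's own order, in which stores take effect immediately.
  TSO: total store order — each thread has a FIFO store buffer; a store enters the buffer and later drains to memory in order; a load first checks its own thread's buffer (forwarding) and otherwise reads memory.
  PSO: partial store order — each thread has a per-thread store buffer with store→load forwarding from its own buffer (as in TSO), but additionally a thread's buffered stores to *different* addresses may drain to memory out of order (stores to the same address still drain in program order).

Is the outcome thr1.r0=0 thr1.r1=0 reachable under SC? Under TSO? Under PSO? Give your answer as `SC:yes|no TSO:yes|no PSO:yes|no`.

outcome vector order: (thr1.r0,thr1.r1)
SC (3): 00, 02, 12
TSO (3): 00, 02, 12
PSO (4): 00, 02, 10, 12
target 00 ∈ {SC,TSO,PSO}

SC:yes TSO:yes PSO:yes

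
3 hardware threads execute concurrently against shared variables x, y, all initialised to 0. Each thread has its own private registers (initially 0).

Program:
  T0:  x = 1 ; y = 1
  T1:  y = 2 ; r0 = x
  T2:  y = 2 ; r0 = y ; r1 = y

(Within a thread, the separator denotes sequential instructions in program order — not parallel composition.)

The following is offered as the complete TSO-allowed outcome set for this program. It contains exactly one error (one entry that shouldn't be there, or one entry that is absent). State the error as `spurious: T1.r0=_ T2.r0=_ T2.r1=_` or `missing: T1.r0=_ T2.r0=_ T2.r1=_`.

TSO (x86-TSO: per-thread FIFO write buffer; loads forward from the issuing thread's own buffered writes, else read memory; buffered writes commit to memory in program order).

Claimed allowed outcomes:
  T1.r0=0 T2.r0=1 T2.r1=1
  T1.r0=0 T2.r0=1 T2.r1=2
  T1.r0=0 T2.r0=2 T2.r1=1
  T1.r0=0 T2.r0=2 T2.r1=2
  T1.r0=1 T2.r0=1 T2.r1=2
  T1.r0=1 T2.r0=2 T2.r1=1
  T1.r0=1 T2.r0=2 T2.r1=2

outcome vector order: (T1.r0,T2.r0,T2.r1)
TSO: 8 outcomes — {0/1/1; 0/1/2; 0/2/1; 0/2/2; 1/1/1; 1/1/2; 1/2/1; 1/2/2}
TSO∖claimed = {1/1/1}

missing: T1.r0=1 T2.r0=1 T2.r1=1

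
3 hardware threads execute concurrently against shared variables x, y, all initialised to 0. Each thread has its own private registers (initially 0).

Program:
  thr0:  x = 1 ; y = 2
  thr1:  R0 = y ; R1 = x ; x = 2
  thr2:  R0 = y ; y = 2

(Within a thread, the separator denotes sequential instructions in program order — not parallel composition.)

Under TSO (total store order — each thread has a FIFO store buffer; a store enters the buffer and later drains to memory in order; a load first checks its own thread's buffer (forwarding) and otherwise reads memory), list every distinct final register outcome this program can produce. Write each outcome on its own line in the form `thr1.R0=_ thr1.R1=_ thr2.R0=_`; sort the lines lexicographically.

thr1.R0=0 thr1.R1=0 thr2.R0=0
thr1.R0=0 thr1.R1=0 thr2.R0=2
thr1.R0=0 thr1.R1=1 thr2.R0=0
thr1.R0=0 thr1.R1=1 thr2.R0=2
thr1.R0=2 thr1.R1=0 thr2.R0=0
thr1.R0=2 thr1.R1=1 thr2.R0=0
thr1.R0=2 thr1.R1=1 thr2.R0=2

outcome vector order: (thr1.R0,thr1.R1,thr2.R0)
|TSO outcomes| = 7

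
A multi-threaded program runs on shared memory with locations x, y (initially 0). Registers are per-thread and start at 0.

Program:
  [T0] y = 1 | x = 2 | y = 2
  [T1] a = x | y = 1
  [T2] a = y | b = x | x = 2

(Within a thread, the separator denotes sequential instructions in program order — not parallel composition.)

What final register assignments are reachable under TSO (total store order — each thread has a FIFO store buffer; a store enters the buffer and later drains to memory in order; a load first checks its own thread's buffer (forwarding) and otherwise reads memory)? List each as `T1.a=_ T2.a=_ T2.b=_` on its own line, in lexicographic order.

T1.a=0 T2.a=0 T2.b=0
T1.a=0 T2.a=0 T2.b=2
T1.a=0 T2.a=1 T2.b=0
T1.a=0 T2.a=1 T2.b=2
T1.a=0 T2.a=2 T2.b=2
T1.a=2 T2.a=0 T2.b=0
T1.a=2 T2.a=0 T2.b=2
T1.a=2 T2.a=1 T2.b=0
T1.a=2 T2.a=1 T2.b=2
T1.a=2 T2.a=2 T2.b=2

outcome vector order: (T1.a,T2.a,T2.b)
|TSO outcomes| = 10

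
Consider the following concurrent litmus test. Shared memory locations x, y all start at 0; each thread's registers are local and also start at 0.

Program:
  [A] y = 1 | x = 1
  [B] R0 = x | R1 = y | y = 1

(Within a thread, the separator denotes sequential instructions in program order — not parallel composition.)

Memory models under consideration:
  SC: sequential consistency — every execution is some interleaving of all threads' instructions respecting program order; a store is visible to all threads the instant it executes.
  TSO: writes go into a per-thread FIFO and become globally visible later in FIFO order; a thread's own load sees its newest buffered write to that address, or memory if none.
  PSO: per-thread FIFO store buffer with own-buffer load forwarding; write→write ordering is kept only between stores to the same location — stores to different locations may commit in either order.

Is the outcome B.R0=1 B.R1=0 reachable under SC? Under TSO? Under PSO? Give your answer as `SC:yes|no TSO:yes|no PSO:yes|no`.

SC:no TSO:no PSO:yes

outcome vector order: (B.R0,B.R1)
SC (3): 0/0; 0/1; 1/1
TSO (3): 0/0; 0/1; 1/1
PSO (4): 0/0; 0/1; 1/0; 1/1
target 1/0 ∈ {PSO}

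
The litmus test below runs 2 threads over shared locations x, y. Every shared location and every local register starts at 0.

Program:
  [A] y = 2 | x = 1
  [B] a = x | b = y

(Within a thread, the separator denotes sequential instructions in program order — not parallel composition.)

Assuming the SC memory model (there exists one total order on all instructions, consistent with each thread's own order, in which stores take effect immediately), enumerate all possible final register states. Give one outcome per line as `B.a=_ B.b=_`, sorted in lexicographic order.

B.a=0 B.b=0
B.a=0 B.b=2
B.a=1 B.b=2

outcome vector order: (B.a,B.b)
|SC outcomes| = 3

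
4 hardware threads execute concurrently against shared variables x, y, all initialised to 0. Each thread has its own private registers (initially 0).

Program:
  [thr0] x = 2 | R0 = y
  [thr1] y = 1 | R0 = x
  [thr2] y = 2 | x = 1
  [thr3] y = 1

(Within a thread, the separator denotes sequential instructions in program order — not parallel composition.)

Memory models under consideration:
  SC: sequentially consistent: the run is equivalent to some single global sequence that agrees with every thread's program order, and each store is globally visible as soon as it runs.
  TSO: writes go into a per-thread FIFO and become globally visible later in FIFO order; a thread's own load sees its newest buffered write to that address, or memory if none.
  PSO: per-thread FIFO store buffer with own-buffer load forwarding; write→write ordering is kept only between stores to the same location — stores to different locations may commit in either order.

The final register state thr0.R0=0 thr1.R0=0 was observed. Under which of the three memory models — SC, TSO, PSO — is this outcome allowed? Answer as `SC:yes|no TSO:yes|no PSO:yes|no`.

SC:no TSO:yes PSO:yes

outcome vector order: (thr0.R0,thr1.R0)
SC: 8 outcomes — {<0 1>, <0 2>, <1 0>, <1 1>, <1 2>, <2 0>, <2 1>, <2 2>}
TSO: 9 outcomes — {<0 0>, <0 1>, <0 2>, <1 0>, <1 1>, <1 2>, <2 0>, <2 1>, <2 2>}
PSO: 9 outcomes — {<0 0>, <0 1>, <0 2>, <1 0>, <1 1>, <1 2>, <2 0>, <2 1>, <2 2>}
target <0 0> ∈ {TSO,PSO}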